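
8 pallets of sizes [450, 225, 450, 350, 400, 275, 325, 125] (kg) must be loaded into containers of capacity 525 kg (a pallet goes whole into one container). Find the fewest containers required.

6

Total = 450 + 450 + 400 + 350 + 325 + 275 + 225 + 125 = 2600 kg.
Lower bound: ⌈2600/525⌉ = 5 containers.
Also, 6 pallets each exceed 525/2 kg, and no two of those can share a container, so at least 6 containers are needed.
A packing using 6 containers:
  container 1: 450 = 450
  container 2: 450 = 450
  container 3: 400 + 125 = 525
  container 4: 350 = 350
  container 5: 325 = 325
  container 6: 275 + 225 = 500
This matches the lower bound, so 6 is optimal.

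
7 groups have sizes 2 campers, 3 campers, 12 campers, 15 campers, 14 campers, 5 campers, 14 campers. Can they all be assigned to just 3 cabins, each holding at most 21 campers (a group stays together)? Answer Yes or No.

Total = 65 campers; ⌈65/21⌉ = 4.
At least 4 cabins are required, but only 3 are allowed.

No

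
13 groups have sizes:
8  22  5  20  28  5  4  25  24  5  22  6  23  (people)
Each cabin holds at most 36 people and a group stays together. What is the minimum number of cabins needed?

7

Total = 28 + 25 + 24 + 23 + 22 + 22 + 20 + 8 + 6 + 5 + 5 + 5 + 4 = 197 people.
Lower bound: ⌈197/36⌉ = 6 cabins.
Also, 7 groups each exceed 18 people, and no two of those can share a cabin, so at least 7 cabins are needed.
A packing using 7 cabins:
  cabin 1: 28 + 8 = 36
  cabin 2: 25 + 6 + 5 = 36
  cabin 3: 24 + 5 + 5 = 34
  cabin 4: 23 + 4 = 27
  cabin 5: 22 = 22
  cabin 6: 22 = 22
  cabin 7: 20 = 20
This matches the lower bound, so 7 is optimal.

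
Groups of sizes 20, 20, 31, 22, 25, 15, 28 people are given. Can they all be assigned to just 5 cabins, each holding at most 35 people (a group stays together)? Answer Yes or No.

Total = 161 people; ⌈161/35⌉ = 5.
6 groups each exceed half the capacity and cannot share a cabin, forcing at least 6 cabins.
At least 6 cabins are required, but only 5 are allowed.

No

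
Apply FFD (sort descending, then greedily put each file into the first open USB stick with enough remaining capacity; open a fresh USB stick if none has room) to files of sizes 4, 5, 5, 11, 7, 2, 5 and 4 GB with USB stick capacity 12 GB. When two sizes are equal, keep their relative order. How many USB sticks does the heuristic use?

Sorted descending: 11, 7, 5, 5, 5, 4, 4, 2.
  11 → USB stick 1 (new)  [load 11/12]
  7 → USB stick 2 (new)  [load 7/12]
  5 → USB stick 2  [load 12/12]
  5 → USB stick 3 (new)  [load 5/12]
  5 → USB stick 3  [load 10/12]
  4 → USB stick 4 (new)  [load 4/12]
  4 → USB stick 4  [load 8/12]
  2 → USB stick 3  [load 12/12]
4 USB sticks opened.

4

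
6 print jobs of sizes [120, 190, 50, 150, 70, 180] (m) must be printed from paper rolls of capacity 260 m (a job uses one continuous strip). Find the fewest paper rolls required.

Total = 190 + 180 + 150 + 120 + 70 + 50 = 760 m.
Lower bound: ⌈760/260⌉ = 3 paper rolls.
A packing using 4 paper rolls:
  roll 1: 190 + 70 = 260
  roll 2: 180 + 50 = 230
  roll 3: 150 = 150
  roll 4: 120 = 120
No arrangement into 3 paper rolls stays within capacity, so 4 is optimal.

4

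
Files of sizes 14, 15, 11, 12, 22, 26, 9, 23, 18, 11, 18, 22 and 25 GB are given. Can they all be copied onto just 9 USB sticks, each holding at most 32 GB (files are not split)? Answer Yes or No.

A valid assignment using 9 USB sticks:
  USB stick 1: 26 = 26
  USB stick 2: 25 = 25
  USB stick 3: 23 + 9 = 32
  USB stick 4: 22 = 22
  USB stick 5: 22 = 22
  USB stick 6: 18 + 14 = 32
  USB stick 7: 18 + 12 = 30
  USB stick 8: 15 + 11 = 26
  USB stick 9: 11 = 11
Every load is within 32 GB, so 9 USB sticks suffice.

Yes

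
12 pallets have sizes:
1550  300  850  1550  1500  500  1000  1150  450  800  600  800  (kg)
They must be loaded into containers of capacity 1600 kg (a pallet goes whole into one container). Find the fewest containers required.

Total = 1550 + 1550 + 1500 + 1150 + 1000 + 850 + 800 + 800 + 600 + 500 + 450 + 300 = 11050 kg.
Lower bound: ⌈11050/1600⌉ = 7 containers.
A packing using 8 containers:
  container 1: 1550 = 1550
  container 2: 1550 = 1550
  container 3: 1500 = 1500
  container 4: 1150 + 450 = 1600
  container 5: 1000 + 600 = 1600
  container 6: 850 + 500 = 1350
  container 7: 800 + 800 = 1600
  container 8: 300 = 300
No arrangement into 7 containers stays within capacity, so 8 is optimal.

8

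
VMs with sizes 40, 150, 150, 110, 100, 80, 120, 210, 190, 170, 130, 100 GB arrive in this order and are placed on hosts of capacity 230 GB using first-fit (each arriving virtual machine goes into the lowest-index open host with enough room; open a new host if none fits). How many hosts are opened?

8

  40 → host 1 (new)  [load 40/230]
  150 → host 1  [load 190/230]
  150 → host 2 (new)  [load 150/230]
  110 → host 3 (new)  [load 110/230]
  100 → host 3  [load 210/230]
  80 → host 2  [load 230/230]
  120 → host 4 (new)  [load 120/230]
  210 → host 5 (new)  [load 210/230]
  190 → host 6 (new)  [load 190/230]
  170 → host 7 (new)  [load 170/230]
  130 → host 8 (new)  [load 130/230]
  100 → host 4  [load 220/230]
8 hosts opened.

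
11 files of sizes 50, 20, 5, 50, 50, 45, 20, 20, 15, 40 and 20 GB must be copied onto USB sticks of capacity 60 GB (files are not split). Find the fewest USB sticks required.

6

Total = 50 + 50 + 50 + 45 + 40 + 20 + 20 + 20 + 20 + 15 + 5 = 335 GB.
Lower bound: ⌈335/60⌉ = 6 USB sticks.
A packing using 6 USB sticks:
  USB stick 1: 50 + 5 = 55
  USB stick 2: 50 = 50
  USB stick 3: 50 = 50
  USB stick 4: 45 + 15 = 60
  USB stick 5: 40 + 20 = 60
  USB stick 6: 20 + 20 + 20 = 60
This matches the lower bound, so 6 is optimal.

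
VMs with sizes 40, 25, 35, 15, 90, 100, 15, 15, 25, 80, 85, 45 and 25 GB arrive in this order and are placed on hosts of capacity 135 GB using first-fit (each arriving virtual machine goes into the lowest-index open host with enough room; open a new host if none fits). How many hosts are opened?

  40 → host 1 (new)  [load 40/135]
  25 → host 1  [load 65/135]
  35 → host 1  [load 100/135]
  15 → host 1  [load 115/135]
  90 → host 2 (new)  [load 90/135]
  100 → host 3 (new)  [load 100/135]
  15 → host 1  [load 130/135]
  15 → host 2  [load 105/135]
  25 → host 2  [load 130/135]
  80 → host 4 (new)  [load 80/135]
  85 → host 5 (new)  [load 85/135]
  45 → host 4  [load 125/135]
  25 → host 3  [load 125/135]
5 hosts opened.

5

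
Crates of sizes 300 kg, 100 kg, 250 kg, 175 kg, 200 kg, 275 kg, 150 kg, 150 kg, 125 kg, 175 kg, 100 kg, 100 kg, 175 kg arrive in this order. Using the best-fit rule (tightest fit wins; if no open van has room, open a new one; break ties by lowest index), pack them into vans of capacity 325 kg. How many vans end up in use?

8

  300 → van 1 (new)  [load 300/325]
  100 → van 2 (new)  [load 100/325]
  250 → van 3 (new)  [load 250/325]
  175 → van 2  [load 275/325]
  200 → van 4 (new)  [load 200/325]
  275 → van 5 (new)  [load 275/325]
  150 → van 6 (new)  [load 150/325]
  150 → van 6  [load 300/325]
  125 → van 4  [load 325/325]
  175 → van 7 (new)  [load 175/325]
  100 → van 7  [load 275/325]
  100 → van 8 (new)  [load 100/325]
  175 → van 8  [load 275/325]
8 vans opened.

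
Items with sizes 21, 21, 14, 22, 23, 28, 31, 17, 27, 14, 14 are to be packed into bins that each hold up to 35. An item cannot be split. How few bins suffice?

Total = 31 + 28 + 27 + 23 + 22 + 21 + 21 + 17 + 14 + 14 + 14 = 232.
Lower bound: ⌈232/35⌉ = 7 bins.
A packing using 8 bins:
  bin 1: 31 = 31
  bin 2: 28 = 28
  bin 3: 27 = 27
  bin 4: 23 = 23
  bin 5: 22 = 22
  bin 6: 21 + 14 = 35
  bin 7: 21 + 14 = 35
  bin 8: 17 + 14 = 31
No arrangement into 7 bins stays within capacity, so 8 is optimal.

8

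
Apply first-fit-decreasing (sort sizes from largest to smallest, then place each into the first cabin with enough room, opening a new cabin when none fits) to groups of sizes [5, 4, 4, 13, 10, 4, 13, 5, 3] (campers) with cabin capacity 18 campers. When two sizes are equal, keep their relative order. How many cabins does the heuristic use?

Sorted descending: 13, 13, 10, 5, 5, 4, 4, 4, 3.
  13 → cabin 1 (new)  [load 13/18]
  13 → cabin 2 (new)  [load 13/18]
  10 → cabin 3 (new)  [load 10/18]
  5 → cabin 1  [load 18/18]
  5 → cabin 2  [load 18/18]
  4 → cabin 3  [load 14/18]
  4 → cabin 3  [load 18/18]
  4 → cabin 4 (new)  [load 4/18]
  3 → cabin 4  [load 7/18]
4 cabins opened.

4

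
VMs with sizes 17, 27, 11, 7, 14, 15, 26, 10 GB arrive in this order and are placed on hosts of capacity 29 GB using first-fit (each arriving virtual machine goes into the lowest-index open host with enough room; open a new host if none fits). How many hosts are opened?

  17 → host 1 (new)  [load 17/29]
  27 → host 2 (new)  [load 27/29]
  11 → host 1  [load 28/29]
  7 → host 3 (new)  [load 7/29]
  14 → host 3  [load 21/29]
  15 → host 4 (new)  [load 15/29]
  26 → host 5 (new)  [load 26/29]
  10 → host 4  [load 25/29]
5 hosts opened.

5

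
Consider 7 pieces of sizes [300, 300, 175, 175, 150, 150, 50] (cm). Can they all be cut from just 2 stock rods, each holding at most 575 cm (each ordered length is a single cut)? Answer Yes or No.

No

Total = 1300 cm; ⌈1300/575⌉ = 3.
At least 3 stock rods are required, but only 2 are allowed.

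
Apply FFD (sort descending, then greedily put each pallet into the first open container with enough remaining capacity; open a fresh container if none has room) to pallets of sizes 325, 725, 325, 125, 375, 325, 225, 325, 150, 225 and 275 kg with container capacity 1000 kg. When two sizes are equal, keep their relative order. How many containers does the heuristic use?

Sorted descending: 725, 375, 325, 325, 325, 325, 275, 225, 225, 150, 125.
  725 → container 1 (new)  [load 725/1000]
  375 → container 2 (new)  [load 375/1000]
  325 → container 2  [load 700/1000]
  325 → container 3 (new)  [load 325/1000]
  325 → container 3  [load 650/1000]
  325 → container 3  [load 975/1000]
  275 → container 1  [load 1000/1000]
  225 → container 2  [load 925/1000]
  225 → container 4 (new)  [load 225/1000]
  150 → container 4  [load 375/1000]
  125 → container 4  [load 500/1000]
4 containers opened.

4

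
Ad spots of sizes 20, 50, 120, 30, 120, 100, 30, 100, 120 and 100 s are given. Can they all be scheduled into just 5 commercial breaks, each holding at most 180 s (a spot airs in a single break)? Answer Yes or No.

No

Total = 790 s; ⌈790/180⌉ = 5.
6 ad spots each exceed half the capacity and cannot share a break, forcing at least 6 commercial breaks.
At least 6 commercial breaks are required, but only 5 are allowed.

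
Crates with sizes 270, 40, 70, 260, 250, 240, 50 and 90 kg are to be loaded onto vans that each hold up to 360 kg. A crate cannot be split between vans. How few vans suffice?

Total = 270 + 260 + 250 + 240 + 90 + 70 + 50 + 40 = 1270 kg.
Lower bound: ⌈1270/360⌉ = 4 vans.
A packing using 4 vans:
  van 1: 270 + 90 = 360
  van 2: 260 + 70 = 330
  van 3: 250 + 50 + 40 = 340
  van 4: 240 = 240
This matches the lower bound, so 4 is optimal.

4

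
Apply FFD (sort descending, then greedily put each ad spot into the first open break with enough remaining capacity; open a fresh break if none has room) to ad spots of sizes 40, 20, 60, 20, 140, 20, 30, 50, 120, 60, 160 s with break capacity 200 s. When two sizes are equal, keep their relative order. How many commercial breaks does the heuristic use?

4

Sorted descending: 160, 140, 120, 60, 60, 50, 40, 30, 20, 20, 20.
  160 → break 1 (new)  [load 160/200]
  140 → break 2 (new)  [load 140/200]
  120 → break 3 (new)  [load 120/200]
  60 → break 2  [load 200/200]
  60 → break 3  [load 180/200]
  50 → break 4 (new)  [load 50/200]
  40 → break 1  [load 200/200]
  30 → break 4  [load 80/200]
  20 → break 3  [load 200/200]
  20 → break 4  [load 100/200]
  20 → break 4  [load 120/200]
4 commercial breaks opened.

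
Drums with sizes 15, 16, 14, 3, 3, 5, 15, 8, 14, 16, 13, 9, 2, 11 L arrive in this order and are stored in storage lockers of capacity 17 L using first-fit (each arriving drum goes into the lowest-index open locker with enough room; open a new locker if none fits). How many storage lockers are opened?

  15 → locker 1 (new)  [load 15/17]
  16 → locker 2 (new)  [load 16/17]
  14 → locker 3 (new)  [load 14/17]
  3 → locker 3  [load 17/17]
  3 → locker 4 (new)  [load 3/17]
  5 → locker 4  [load 8/17]
  15 → locker 5 (new)  [load 15/17]
  8 → locker 4  [load 16/17]
  14 → locker 6 (new)  [load 14/17]
  16 → locker 7 (new)  [load 16/17]
  13 → locker 8 (new)  [load 13/17]
  9 → locker 9 (new)  [load 9/17]
  2 → locker 1  [load 17/17]
  11 → locker 10 (new)  [load 11/17]
10 storage lockers opened.

10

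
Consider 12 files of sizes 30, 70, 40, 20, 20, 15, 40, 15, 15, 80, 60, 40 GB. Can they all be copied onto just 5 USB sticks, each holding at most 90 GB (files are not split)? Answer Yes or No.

Total = 445 GB; ⌈445/90⌉ = 5.
The bound of 5 does not rule out 5, but exhaustive search shows no assignment into 5 USB sticks of capacity 90 GB exists — the minimum is 6.

No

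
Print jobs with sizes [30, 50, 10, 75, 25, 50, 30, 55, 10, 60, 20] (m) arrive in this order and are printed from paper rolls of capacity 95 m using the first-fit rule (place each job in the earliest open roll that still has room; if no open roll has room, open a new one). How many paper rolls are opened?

  30 → roll 1 (new)  [load 30/95]
  50 → roll 1  [load 80/95]
  10 → roll 1  [load 90/95]
  75 → roll 2 (new)  [load 75/95]
  25 → roll 3 (new)  [load 25/95]
  50 → roll 3  [load 75/95]
  30 → roll 4 (new)  [load 30/95]
  55 → roll 4  [load 85/95]
  10 → roll 2  [load 85/95]
  60 → roll 5 (new)  [load 60/95]
  20 → roll 3  [load 95/95]
5 paper rolls opened.

5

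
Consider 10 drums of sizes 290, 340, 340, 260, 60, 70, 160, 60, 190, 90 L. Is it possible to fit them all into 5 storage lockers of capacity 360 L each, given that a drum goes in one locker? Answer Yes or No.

Total = 1860 L; ⌈1860/360⌉ = 6.
At least 6 storage lockers are required, but only 5 are allowed.

No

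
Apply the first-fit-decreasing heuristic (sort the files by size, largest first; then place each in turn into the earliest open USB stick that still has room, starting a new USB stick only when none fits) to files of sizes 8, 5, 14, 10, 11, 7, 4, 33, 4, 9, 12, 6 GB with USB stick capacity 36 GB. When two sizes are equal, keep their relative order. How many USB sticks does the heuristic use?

4

Sorted descending: 33, 14, 12, 11, 10, 9, 8, 7, 6, 5, 4, 4.
  33 → USB stick 1 (new)  [load 33/36]
  14 → USB stick 2 (new)  [load 14/36]
  12 → USB stick 2  [load 26/36]
  11 → USB stick 3 (new)  [load 11/36]
  10 → USB stick 2  [load 36/36]
  9 → USB stick 3  [load 20/36]
  8 → USB stick 3  [load 28/36]
  7 → USB stick 3  [load 35/36]
  6 → USB stick 4 (new)  [load 6/36]
  5 → USB stick 4  [load 11/36]
  4 → USB stick 4  [load 15/36]
  4 → USB stick 4  [load 19/36]
4 USB sticks opened.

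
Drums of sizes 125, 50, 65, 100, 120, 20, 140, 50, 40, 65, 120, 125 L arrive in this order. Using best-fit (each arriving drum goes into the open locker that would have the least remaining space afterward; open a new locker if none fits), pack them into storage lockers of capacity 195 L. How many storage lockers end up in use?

6

  125 → locker 1 (new)  [load 125/195]
  50 → locker 1  [load 175/195]
  65 → locker 2 (new)  [load 65/195]
  100 → locker 2  [load 165/195]
  120 → locker 3 (new)  [load 120/195]
  20 → locker 1  [load 195/195]
  140 → locker 4 (new)  [load 140/195]
  50 → locker 4  [load 190/195]
  40 → locker 3  [load 160/195]
  65 → locker 5 (new)  [load 65/195]
  120 → locker 5  [load 185/195]
  125 → locker 6 (new)  [load 125/195]
6 storage lockers opened.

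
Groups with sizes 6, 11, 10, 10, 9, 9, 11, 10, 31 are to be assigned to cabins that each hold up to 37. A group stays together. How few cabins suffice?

4

Total = 31 + 11 + 11 + 10 + 10 + 10 + 9 + 9 + 6 = 107.
Lower bound: ⌈107/37⌉ = 3 cabins.
A packing using 4 cabins:
  cabin 1: 31 + 6 = 37
  cabin 2: 11 + 11 + 10 = 32
  cabin 3: 10 + 10 + 9 = 29
  cabin 4: 9 = 9
No arrangement into 3 cabins stays within capacity, so 4 is optimal.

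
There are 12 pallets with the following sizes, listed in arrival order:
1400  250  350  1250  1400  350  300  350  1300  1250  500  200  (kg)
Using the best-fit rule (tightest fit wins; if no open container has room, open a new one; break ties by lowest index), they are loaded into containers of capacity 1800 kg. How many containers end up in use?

6

  1400 → container 1 (new)  [load 1400/1800]
  250 → container 1  [load 1650/1800]
  350 → container 2 (new)  [load 350/1800]
  1250 → container 2  [load 1600/1800]
  1400 → container 3 (new)  [load 1400/1800]
  350 → container 3  [load 1750/1800]
  300 → container 4 (new)  [load 300/1800]
  350 → container 4  [load 650/1800]
  1300 → container 5 (new)  [load 1300/1800]
  1250 → container 6 (new)  [load 1250/1800]
  500 → container 5  [load 1800/1800]
  200 → container 2  [load 1800/1800]
6 containers opened.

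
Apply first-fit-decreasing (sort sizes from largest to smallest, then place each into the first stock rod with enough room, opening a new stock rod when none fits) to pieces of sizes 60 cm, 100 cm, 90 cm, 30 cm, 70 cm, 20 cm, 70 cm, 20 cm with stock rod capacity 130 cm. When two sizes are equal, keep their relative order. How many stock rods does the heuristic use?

4

Sorted descending: 100, 90, 70, 70, 60, 30, 20, 20.
  100 → stock rod 1 (new)  [load 100/130]
  90 → stock rod 2 (new)  [load 90/130]
  70 → stock rod 3 (new)  [load 70/130]
  70 → stock rod 4 (new)  [load 70/130]
  60 → stock rod 3  [load 130/130]
  30 → stock rod 1  [load 130/130]
  20 → stock rod 2  [load 110/130]
  20 → stock rod 2  [load 130/130]
4 stock rods opened.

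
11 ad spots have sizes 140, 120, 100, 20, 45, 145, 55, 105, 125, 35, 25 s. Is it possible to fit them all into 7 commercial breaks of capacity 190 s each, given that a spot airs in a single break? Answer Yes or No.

Yes

A valid assignment using 6 commercial breaks:
  break 1: 145 + 45 = 190
  break 2: 140 + 35 = 175
  break 3: 125 + 55 = 180
  break 4: 120 + 25 + 20 = 165
  break 5: 105 = 105
  break 6: 100 = 100
That uses only 6 ≤ 7, so 7 commercial breaks are enough.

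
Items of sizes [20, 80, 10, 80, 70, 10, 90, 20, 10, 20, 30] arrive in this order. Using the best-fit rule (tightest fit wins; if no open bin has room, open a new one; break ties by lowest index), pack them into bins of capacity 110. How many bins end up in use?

  20 → bin 1 (new)  [load 20/110]
  80 → bin 1  [load 100/110]
  10 → bin 1  [load 110/110]
  80 → bin 2 (new)  [load 80/110]
  70 → bin 3 (new)  [load 70/110]
  10 → bin 2  [load 90/110]
  90 → bin 4 (new)  [load 90/110]
  20 → bin 2  [load 110/110]
  10 → bin 4  [load 100/110]
  20 → bin 3  [load 90/110]
  30 → bin 5 (new)  [load 30/110]
5 bins opened.

5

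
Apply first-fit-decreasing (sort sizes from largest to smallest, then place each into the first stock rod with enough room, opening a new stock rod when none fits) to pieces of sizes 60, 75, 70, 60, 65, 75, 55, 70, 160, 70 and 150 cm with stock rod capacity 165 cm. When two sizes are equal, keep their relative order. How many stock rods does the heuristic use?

Sorted descending: 160, 150, 75, 75, 70, 70, 70, 65, 60, 60, 55.
  160 → stock rod 1 (new)  [load 160/165]
  150 → stock rod 2 (new)  [load 150/165]
  75 → stock rod 3 (new)  [load 75/165]
  75 → stock rod 3  [load 150/165]
  70 → stock rod 4 (new)  [load 70/165]
  70 → stock rod 4  [load 140/165]
  70 → stock rod 5 (new)  [load 70/165]
  65 → stock rod 5  [load 135/165]
  60 → stock rod 6 (new)  [load 60/165]
  60 → stock rod 6  [load 120/165]
  55 → stock rod 7 (new)  [load 55/165]
7 stock rods opened.

7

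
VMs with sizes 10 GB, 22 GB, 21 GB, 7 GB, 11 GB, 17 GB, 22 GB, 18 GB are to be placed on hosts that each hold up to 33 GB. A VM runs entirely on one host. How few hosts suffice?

5

Total = 22 + 22 + 21 + 18 + 17 + 11 + 10 + 7 = 128 GB.
Lower bound: ⌈128/33⌉ = 4 hosts.
Also, 5 VMs each exceed 33/2 GB, and no two of those can share a host, so at least 5 hosts are needed.
A packing using 5 hosts:
  host 1: 22 + 11 = 33
  host 2: 22 + 10 = 32
  host 3: 21 + 7 = 28
  host 4: 18 = 18
  host 5: 17 = 17
This matches the lower bound, so 5 is optimal.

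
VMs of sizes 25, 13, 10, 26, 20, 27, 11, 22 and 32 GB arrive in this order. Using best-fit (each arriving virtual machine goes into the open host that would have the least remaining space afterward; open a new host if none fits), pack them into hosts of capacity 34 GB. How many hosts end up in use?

  25 → host 1 (new)  [load 25/34]
  13 → host 2 (new)  [load 13/34]
  10 → host 2  [load 23/34]
  26 → host 3 (new)  [load 26/34]
  20 → host 4 (new)  [load 20/34]
  27 → host 5 (new)  [load 27/34]
  11 → host 2  [load 34/34]
  22 → host 6 (new)  [load 22/34]
  32 → host 7 (new)  [load 32/34]
7 hosts opened.

7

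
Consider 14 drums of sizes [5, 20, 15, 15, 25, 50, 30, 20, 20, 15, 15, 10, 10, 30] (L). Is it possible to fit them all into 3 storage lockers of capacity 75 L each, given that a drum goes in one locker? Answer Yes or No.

No

Total = 280 L; ⌈280/75⌉ = 4.
At least 4 storage lockers are required, but only 3 are allowed.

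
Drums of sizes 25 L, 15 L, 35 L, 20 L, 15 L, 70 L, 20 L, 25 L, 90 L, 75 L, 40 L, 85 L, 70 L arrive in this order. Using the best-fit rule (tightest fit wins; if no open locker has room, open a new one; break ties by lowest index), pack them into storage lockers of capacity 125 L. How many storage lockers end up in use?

6

  25 → locker 1 (new)  [load 25/125]
  15 → locker 1  [load 40/125]
  35 → locker 1  [load 75/125]
  20 → locker 1  [load 95/125]
  15 → locker 1  [load 110/125]
  70 → locker 2 (new)  [load 70/125]
  20 → locker 2  [load 90/125]
  25 → locker 2  [load 115/125]
  90 → locker 3 (new)  [load 90/125]
  75 → locker 4 (new)  [load 75/125]
  40 → locker 4  [load 115/125]
  85 → locker 5 (new)  [load 85/125]
  70 → locker 6 (new)  [load 70/125]
6 storage lockers opened.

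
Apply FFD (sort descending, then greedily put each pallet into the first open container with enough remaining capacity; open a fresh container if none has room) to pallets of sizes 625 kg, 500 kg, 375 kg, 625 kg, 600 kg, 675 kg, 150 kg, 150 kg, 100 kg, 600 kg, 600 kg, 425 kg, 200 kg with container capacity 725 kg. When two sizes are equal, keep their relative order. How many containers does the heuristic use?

9

Sorted descending: 675, 625, 625, 600, 600, 600, 500, 425, 375, 200, 150, 150, 100.
  675 → container 1 (new)  [load 675/725]
  625 → container 2 (new)  [load 625/725]
  625 → container 3 (new)  [load 625/725]
  600 → container 4 (new)  [load 600/725]
  600 → container 5 (new)  [load 600/725]
  600 → container 6 (new)  [load 600/725]
  500 → container 7 (new)  [load 500/725]
  425 → container 8 (new)  [load 425/725]
  375 → container 9 (new)  [load 375/725]
  200 → container 7  [load 700/725]
  150 → container 8  [load 575/725]
  150 → container 8  [load 725/725]
  100 → container 2  [load 725/725]
9 containers opened.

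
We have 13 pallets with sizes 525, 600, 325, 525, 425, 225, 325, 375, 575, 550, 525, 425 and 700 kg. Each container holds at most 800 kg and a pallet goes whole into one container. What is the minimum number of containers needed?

Total = 700 + 600 + 575 + 550 + 525 + 525 + 525 + 425 + 425 + 375 + 325 + 325 + 225 = 6100 kg.
Lower bound: ⌈6100/800⌉ = 8 containers.
Also, 9 pallets each exceed 400 kg, and no two of those can share a container, so at least 9 containers are needed.
A packing using 10 containers:
  container 1: 700 = 700
  container 2: 600 = 600
  container 3: 575 + 225 = 800
  container 4: 550 = 550
  container 5: 525 = 525
  container 6: 525 = 525
  container 7: 525 = 525
  container 8: 425 + 375 = 800
  container 9: 425 + 325 = 750
  container 10: 325 = 325
No arrangement into 9 containers stays within capacity, so 10 is optimal.

10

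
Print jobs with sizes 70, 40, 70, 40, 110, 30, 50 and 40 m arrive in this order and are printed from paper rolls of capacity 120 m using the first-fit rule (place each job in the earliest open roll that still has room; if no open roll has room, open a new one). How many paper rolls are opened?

4

  70 → roll 1 (new)  [load 70/120]
  40 → roll 1  [load 110/120]
  70 → roll 2 (new)  [load 70/120]
  40 → roll 2  [load 110/120]
  110 → roll 3 (new)  [load 110/120]
  30 → roll 4 (new)  [load 30/120]
  50 → roll 4  [load 80/120]
  40 → roll 4  [load 120/120]
4 paper rolls opened.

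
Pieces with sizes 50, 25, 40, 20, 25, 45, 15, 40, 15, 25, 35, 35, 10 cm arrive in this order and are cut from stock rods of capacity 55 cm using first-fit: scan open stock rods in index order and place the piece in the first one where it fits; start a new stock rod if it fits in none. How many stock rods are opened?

  50 → stock rod 1 (new)  [load 50/55]
  25 → stock rod 2 (new)  [load 25/55]
  40 → stock rod 3 (new)  [load 40/55]
  20 → stock rod 2  [load 45/55]
  25 → stock rod 4 (new)  [load 25/55]
  45 → stock rod 5 (new)  [load 45/55]
  15 → stock rod 3  [load 55/55]
  40 → stock rod 6 (new)  [load 40/55]
  15 → stock rod 4  [load 40/55]
  25 → stock rod 7 (new)  [load 25/55]
  35 → stock rod 8 (new)  [load 35/55]
  35 → stock rod 9 (new)  [load 35/55]
  10 → stock rod 2  [load 55/55]
9 stock rods opened.

9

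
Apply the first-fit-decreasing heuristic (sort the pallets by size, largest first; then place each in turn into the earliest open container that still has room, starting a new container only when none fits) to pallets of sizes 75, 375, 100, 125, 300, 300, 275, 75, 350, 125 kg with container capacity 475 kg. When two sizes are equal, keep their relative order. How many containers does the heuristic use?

5

Sorted descending: 375, 350, 300, 300, 275, 125, 125, 100, 75, 75.
  375 → container 1 (new)  [load 375/475]
  350 → container 2 (new)  [load 350/475]
  300 → container 3 (new)  [load 300/475]
  300 → container 4 (new)  [load 300/475]
  275 → container 5 (new)  [load 275/475]
  125 → container 2  [load 475/475]
  125 → container 3  [load 425/475]
  100 → container 1  [load 475/475]
  75 → container 4  [load 375/475]
  75 → container 4  [load 450/475]
5 containers opened.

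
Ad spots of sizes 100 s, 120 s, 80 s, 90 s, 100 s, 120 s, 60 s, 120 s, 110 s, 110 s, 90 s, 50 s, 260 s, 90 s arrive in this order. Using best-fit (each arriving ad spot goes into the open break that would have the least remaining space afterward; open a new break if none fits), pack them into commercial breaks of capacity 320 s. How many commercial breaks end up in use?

6

  100 → break 1 (new)  [load 100/320]
  120 → break 1  [load 220/320]
  80 → break 1  [load 300/320]
  90 → break 2 (new)  [load 90/320]
  100 → break 2  [load 190/320]
  120 → break 2  [load 310/320]
  60 → break 3 (new)  [load 60/320]
  120 → break 3  [load 180/320]
  110 → break 3  [load 290/320]
  110 → break 4 (new)  [load 110/320]
  90 → break 4  [load 200/320]
  50 → break 4  [load 250/320]
  260 → break 5 (new)  [load 260/320]
  90 → break 6 (new)  [load 90/320]
6 commercial breaks opened.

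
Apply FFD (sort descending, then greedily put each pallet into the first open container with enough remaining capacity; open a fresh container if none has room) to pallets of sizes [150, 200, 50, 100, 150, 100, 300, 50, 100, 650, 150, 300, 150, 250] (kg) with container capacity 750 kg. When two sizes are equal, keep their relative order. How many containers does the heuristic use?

Sorted descending: 650, 300, 300, 250, 200, 150, 150, 150, 150, 100, 100, 100, 50, 50.
  650 → container 1 (new)  [load 650/750]
  300 → container 2 (new)  [load 300/750]
  300 → container 2  [load 600/750]
  250 → container 3 (new)  [load 250/750]
  200 → container 3  [load 450/750]
  150 → container 2  [load 750/750]
  150 → container 3  [load 600/750]
  150 → container 3  [load 750/750]
  150 → container 4 (new)  [load 150/750]
  100 → container 1  [load 750/750]
  100 → container 4  [load 250/750]
  100 → container 4  [load 350/750]
  50 → container 4  [load 400/750]
  50 → container 4  [load 450/750]
4 containers opened.

4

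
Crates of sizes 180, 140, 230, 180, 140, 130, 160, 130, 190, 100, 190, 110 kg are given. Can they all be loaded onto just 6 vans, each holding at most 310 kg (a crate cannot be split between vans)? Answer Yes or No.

No

Total = 1880 kg; ⌈1880/310⌉ = 7.
At least 7 vans are required, but only 6 are allowed.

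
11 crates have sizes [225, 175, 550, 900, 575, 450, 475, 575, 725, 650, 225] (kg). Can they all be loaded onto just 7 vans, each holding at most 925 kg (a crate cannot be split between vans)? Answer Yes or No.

Yes

A valid assignment using 7 vans:
  van 1: 900 = 900
  van 2: 725 + 175 = 900
  van 3: 650 + 225 = 875
  van 4: 575 + 225 = 800
  van 5: 575 = 575
  van 6: 550 = 550
  van 7: 475 + 450 = 925
Every load is within 925 kg, so 7 vans suffice.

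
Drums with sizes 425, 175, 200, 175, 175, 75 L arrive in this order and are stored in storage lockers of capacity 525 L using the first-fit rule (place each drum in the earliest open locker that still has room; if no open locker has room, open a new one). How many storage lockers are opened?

3

  425 → locker 1 (new)  [load 425/525]
  175 → locker 2 (new)  [load 175/525]
  200 → locker 2  [load 375/525]
  175 → locker 3 (new)  [load 175/525]
  175 → locker 3  [load 350/525]
  75 → locker 1  [load 500/525]
3 storage lockers opened.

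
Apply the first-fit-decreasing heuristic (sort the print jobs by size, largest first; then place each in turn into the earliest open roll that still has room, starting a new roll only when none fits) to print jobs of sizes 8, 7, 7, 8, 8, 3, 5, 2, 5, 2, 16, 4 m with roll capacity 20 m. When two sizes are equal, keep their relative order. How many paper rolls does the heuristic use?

4

Sorted descending: 16, 8, 8, 8, 7, 7, 5, 5, 4, 3, 2, 2.
  16 → roll 1 (new)  [load 16/20]
  8 → roll 2 (new)  [load 8/20]
  8 → roll 2  [load 16/20]
  8 → roll 3 (new)  [load 8/20]
  7 → roll 3  [load 15/20]
  7 → roll 4 (new)  [load 7/20]
  5 → roll 3  [load 20/20]
  5 → roll 4  [load 12/20]
  4 → roll 1  [load 20/20]
  3 → roll 2  [load 19/20]
  2 → roll 4  [load 14/20]
  2 → roll 4  [load 16/20]
4 paper rolls opened.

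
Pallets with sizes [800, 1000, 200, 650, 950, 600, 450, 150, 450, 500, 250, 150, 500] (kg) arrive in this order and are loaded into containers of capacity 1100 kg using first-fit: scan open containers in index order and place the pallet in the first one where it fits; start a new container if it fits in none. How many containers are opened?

7

  800 → container 1 (new)  [load 800/1100]
  1000 → container 2 (new)  [load 1000/1100]
  200 → container 1  [load 1000/1100]
  650 → container 3 (new)  [load 650/1100]
  950 → container 4 (new)  [load 950/1100]
  600 → container 5 (new)  [load 600/1100]
  450 → container 3  [load 1100/1100]
  150 → container 4  [load 1100/1100]
  450 → container 5  [load 1050/1100]
  500 → container 6 (new)  [load 500/1100]
  250 → container 6  [load 750/1100]
  150 → container 6  [load 900/1100]
  500 → container 7 (new)  [load 500/1100]
7 containers opened.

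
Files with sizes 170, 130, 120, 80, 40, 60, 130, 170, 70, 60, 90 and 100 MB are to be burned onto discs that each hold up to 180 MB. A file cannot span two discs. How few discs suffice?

Total = 170 + 170 + 130 + 130 + 120 + 100 + 90 + 80 + 70 + 60 + 60 + 40 = 1220 MB.
Lower bound: ⌈1220/180⌉ = 7 discs.
A packing using 8 discs:
  disc 1: 170 = 170
  disc 2: 170 = 170
  disc 3: 130 + 40 = 170
  disc 4: 130 = 130
  disc 5: 120 + 60 = 180
  disc 6: 100 + 80 = 180
  disc 7: 90 + 70 = 160
  disc 8: 60 = 60
No arrangement into 7 discs stays within capacity, so 8 is optimal.

8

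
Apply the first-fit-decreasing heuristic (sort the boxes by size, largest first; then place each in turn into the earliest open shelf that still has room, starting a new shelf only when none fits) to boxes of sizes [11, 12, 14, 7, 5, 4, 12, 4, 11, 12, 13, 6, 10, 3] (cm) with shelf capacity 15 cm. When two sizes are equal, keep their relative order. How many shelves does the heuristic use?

9

Sorted descending: 14, 13, 12, 12, 12, 11, 11, 10, 7, 6, 5, 4, 4, 3.
  14 → shelf 1 (new)  [load 14/15]
  13 → shelf 2 (new)  [load 13/15]
  12 → shelf 3 (new)  [load 12/15]
  12 → shelf 4 (new)  [load 12/15]
  12 → shelf 5 (new)  [load 12/15]
  11 → shelf 6 (new)  [load 11/15]
  11 → shelf 7 (new)  [load 11/15]
  10 → shelf 8 (new)  [load 10/15]
  7 → shelf 9 (new)  [load 7/15]
  6 → shelf 9  [load 13/15]
  5 → shelf 8  [load 15/15]
  4 → shelf 6  [load 15/15]
  4 → shelf 7  [load 15/15]
  3 → shelf 3  [load 15/15]
9 shelves opened.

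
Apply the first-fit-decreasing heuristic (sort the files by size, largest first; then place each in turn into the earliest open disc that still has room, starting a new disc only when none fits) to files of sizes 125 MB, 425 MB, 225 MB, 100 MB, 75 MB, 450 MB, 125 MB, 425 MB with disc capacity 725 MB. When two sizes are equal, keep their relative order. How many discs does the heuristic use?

3

Sorted descending: 450, 425, 425, 225, 125, 125, 100, 75.
  450 → disc 1 (new)  [load 450/725]
  425 → disc 2 (new)  [load 425/725]
  425 → disc 3 (new)  [load 425/725]
  225 → disc 1  [load 675/725]
  125 → disc 2  [load 550/725]
  125 → disc 2  [load 675/725]
  100 → disc 3  [load 525/725]
  75 → disc 3  [load 600/725]
3 discs opened.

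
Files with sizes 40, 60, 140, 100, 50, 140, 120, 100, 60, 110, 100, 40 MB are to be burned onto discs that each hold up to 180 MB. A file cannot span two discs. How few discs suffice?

Total = 140 + 140 + 120 + 110 + 100 + 100 + 100 + 60 + 60 + 50 + 40 + 40 = 1060 MB.
Lower bound: ⌈1060/180⌉ = 6 discs.
Also, 7 files each exceed 90 MB, and no two of those can share a disc, so at least 7 discs are needed.
A packing using 7 discs:
  disc 1: 140 + 40 = 180
  disc 2: 140 + 40 = 180
  disc 3: 120 + 60 = 180
  disc 4: 110 + 60 = 170
  disc 5: 100 + 50 = 150
  disc 6: 100 = 100
  disc 7: 100 = 100
This matches the lower bound, so 7 is optimal.

7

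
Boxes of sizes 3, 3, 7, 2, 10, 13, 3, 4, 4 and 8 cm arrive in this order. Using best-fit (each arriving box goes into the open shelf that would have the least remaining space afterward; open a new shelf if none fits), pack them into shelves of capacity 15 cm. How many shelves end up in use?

5

  3 → shelf 1 (new)  [load 3/15]
  3 → shelf 1  [load 6/15]
  7 → shelf 1  [load 13/15]
  2 → shelf 1  [load 15/15]
  10 → shelf 2 (new)  [load 10/15]
  13 → shelf 3 (new)  [load 13/15]
  3 → shelf 2  [load 13/15]
  4 → shelf 4 (new)  [load 4/15]
  4 → shelf 4  [load 8/15]
  8 → shelf 5 (new)  [load 8/15]
5 shelves opened.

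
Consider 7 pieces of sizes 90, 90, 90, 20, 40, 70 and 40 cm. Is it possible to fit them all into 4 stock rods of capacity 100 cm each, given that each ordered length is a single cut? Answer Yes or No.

Total = 440 cm; ⌈440/100⌉ = 5.
At least 5 stock rods are required, but only 4 are allowed.

No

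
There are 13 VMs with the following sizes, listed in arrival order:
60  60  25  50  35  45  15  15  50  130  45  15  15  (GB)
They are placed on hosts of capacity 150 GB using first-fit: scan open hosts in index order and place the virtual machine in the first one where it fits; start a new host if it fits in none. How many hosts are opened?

  60 → host 1 (new)  [load 60/150]
  60 → host 1  [load 120/150]
  25 → host 1  [load 145/150]
  50 → host 2 (new)  [load 50/150]
  35 → host 2  [load 85/150]
  45 → host 2  [load 130/150]
  15 → host 2  [load 145/150]
  15 → host 3 (new)  [load 15/150]
  50 → host 3  [load 65/150]
  130 → host 4 (new)  [load 130/150]
  45 → host 3  [load 110/150]
  15 → host 3  [load 125/150]
  15 → host 3  [load 140/150]
4 hosts opened.

4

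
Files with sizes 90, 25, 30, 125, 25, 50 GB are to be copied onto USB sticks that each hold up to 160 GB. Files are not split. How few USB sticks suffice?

Total = 125 + 90 + 50 + 30 + 25 + 25 = 345 GB.
Lower bound: ⌈345/160⌉ = 3 USB sticks.
A packing using 3 USB sticks:
  USB stick 1: 125 + 30 = 155
  USB stick 2: 90 + 50 = 140
  USB stick 3: 25 + 25 = 50
This matches the lower bound, so 3 is optimal.

3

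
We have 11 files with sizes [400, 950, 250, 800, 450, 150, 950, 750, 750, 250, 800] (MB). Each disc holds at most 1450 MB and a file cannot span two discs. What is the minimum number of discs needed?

6

Total = 950 + 950 + 800 + 800 + 750 + 750 + 450 + 400 + 250 + 250 + 150 = 6500 MB.
Lower bound: ⌈6500/1450⌉ = 5 discs.
Also, 6 files each exceed 725 MB, and no two of those can share a disc, so at least 6 discs are needed.
A packing using 6 discs:
  disc 1: 950 + 450 = 1400
  disc 2: 950 + 400 = 1350
  disc 3: 800 + 250 + 250 + 150 = 1450
  disc 4: 800 = 800
  disc 5: 750 = 750
  disc 6: 750 = 750
This matches the lower bound, so 6 is optimal.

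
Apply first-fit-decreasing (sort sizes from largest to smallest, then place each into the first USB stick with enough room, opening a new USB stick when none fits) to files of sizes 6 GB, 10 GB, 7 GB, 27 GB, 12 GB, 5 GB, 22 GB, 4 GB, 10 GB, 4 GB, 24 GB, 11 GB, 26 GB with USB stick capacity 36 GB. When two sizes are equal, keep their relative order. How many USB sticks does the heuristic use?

5

Sorted descending: 27, 26, 24, 22, 12, 11, 10, 10, 7, 6, 5, 4, 4.
  27 → USB stick 1 (new)  [load 27/36]
  26 → USB stick 2 (new)  [load 26/36]
  24 → USB stick 3 (new)  [load 24/36]
  22 → USB stick 4 (new)  [load 22/36]
  12 → USB stick 3  [load 36/36]
  11 → USB stick 4  [load 33/36]
  10 → USB stick 2  [load 36/36]
  10 → USB stick 5 (new)  [load 10/36]
  7 → USB stick 1  [load 34/36]
  6 → USB stick 5  [load 16/36]
  5 → USB stick 5  [load 21/36]
  4 → USB stick 5  [load 25/36]
  4 → USB stick 5  [load 29/36]
5 USB sticks opened.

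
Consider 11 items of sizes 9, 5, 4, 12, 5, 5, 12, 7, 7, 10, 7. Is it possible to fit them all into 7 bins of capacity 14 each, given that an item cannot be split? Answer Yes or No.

Yes

A valid assignment using 7 bins:
  bin 1: 12 = 12
  bin 2: 12 = 12
  bin 3: 10 + 4 = 14
  bin 4: 9 + 5 = 14
  bin 5: 7 + 7 = 14
  bin 6: 7 + 5 = 12
  bin 7: 5 = 5
Every load is within 14, so 7 bins suffice.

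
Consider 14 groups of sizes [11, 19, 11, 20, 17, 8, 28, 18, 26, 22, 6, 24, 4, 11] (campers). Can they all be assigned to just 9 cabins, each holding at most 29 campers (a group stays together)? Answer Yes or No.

A valid assignment using 9 cabins:
  cabin 1: 28 = 28
  cabin 2: 26 = 26
  cabin 3: 24 + 4 = 28
  cabin 4: 22 + 6 = 28
  cabin 5: 20 + 8 = 28
  cabin 6: 19 = 19
  cabin 7: 18 + 11 = 29
  cabin 8: 17 + 11 = 28
  cabin 9: 11 = 11
Every load is within 29 campers, so 9 cabins suffice.

Yes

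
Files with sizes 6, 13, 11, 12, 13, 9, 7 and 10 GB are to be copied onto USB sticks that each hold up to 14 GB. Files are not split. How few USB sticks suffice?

Total = 13 + 13 + 12 + 11 + 10 + 9 + 7 + 6 = 81 GB.
Lower bound: ⌈81/14⌉ = 6 USB sticks.
A packing using 7 USB sticks:
  USB stick 1: 13 = 13
  USB stick 2: 13 = 13
  USB stick 3: 12 = 12
  USB stick 4: 11 = 11
  USB stick 5: 10 = 10
  USB stick 6: 9 = 9
  USB stick 7: 7 + 6 = 13
No arrangement into 6 USB sticks stays within capacity, so 7 is optimal.

7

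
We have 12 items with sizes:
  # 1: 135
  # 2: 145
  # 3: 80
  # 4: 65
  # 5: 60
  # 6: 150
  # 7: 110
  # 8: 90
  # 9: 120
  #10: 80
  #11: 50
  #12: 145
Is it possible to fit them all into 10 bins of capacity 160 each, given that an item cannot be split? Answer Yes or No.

Yes

A valid assignment using 9 bins:
  bin 1: 150 = 150
  bin 2: 145 = 145
  bin 3: 145 = 145
  bin 4: 135 = 135
  bin 5: 120 = 120
  bin 6: 110 + 50 = 160
  bin 7: 90 + 65 = 155
  bin 8: 80 + 80 = 160
  bin 9: 60 = 60
That uses only 9 ≤ 10, so 10 bins are enough.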